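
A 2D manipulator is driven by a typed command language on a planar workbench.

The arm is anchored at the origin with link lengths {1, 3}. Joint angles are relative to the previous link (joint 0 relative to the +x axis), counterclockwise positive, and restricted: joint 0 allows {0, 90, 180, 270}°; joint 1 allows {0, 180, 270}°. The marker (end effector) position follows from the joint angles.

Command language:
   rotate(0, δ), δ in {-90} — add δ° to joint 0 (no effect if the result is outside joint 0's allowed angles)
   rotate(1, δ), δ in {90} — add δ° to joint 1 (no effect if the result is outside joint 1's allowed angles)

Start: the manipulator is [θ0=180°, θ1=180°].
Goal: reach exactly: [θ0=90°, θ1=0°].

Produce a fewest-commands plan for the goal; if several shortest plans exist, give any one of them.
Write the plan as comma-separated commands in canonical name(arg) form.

initial: [θ0=180°, θ1=180°]
1. rotate(1, 90) → [θ0=180°, θ1=270°]
2. rotate(1, 90) → [θ0=180°, θ1=0°]
3. rotate(0, -90) → [θ0=90°, θ1=0°]
no 2-step plan works, so 3 is optimal.

rotate(1, 90), rotate(1, 90), rotate(0, -90)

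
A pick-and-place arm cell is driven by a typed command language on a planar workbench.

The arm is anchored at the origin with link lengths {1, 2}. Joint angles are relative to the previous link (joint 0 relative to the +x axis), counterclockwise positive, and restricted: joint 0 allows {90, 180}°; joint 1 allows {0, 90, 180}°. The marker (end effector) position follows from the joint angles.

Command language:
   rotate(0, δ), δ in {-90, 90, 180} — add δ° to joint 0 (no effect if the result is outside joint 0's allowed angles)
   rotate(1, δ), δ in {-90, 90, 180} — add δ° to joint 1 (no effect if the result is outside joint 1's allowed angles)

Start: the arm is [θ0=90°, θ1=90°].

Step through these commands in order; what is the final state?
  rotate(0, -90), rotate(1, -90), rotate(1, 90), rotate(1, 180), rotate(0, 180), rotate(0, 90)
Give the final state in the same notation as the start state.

[θ0=180°, θ1=90°]

start: [θ0=90°, θ1=90°]
t=1 rotate(0, -90) ⇒ [θ0=90°, θ1=90°]
t=2 rotate(1, -90) ⇒ [θ0=90°, θ1=0°]
t=3 rotate(1, 90) ⇒ [θ0=90°, θ1=90°]
t=4 rotate(1, 180) ⇒ [θ0=90°, θ1=90°]
t=5 rotate(0, 180) ⇒ [θ0=90°, θ1=90°]
t=6 rotate(0, 90) ⇒ [θ0=180°, θ1=90°]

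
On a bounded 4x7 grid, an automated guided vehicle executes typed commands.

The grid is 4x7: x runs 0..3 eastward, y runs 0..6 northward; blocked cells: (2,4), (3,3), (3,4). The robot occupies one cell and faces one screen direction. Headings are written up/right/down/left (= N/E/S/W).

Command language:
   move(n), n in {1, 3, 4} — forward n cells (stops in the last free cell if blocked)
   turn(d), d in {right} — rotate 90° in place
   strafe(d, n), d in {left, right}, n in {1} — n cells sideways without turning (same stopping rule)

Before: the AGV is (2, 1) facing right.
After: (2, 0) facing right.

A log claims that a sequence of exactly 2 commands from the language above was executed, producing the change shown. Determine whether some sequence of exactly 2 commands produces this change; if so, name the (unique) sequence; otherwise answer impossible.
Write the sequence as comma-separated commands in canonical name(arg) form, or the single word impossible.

key: the second strafe(right, 1) runs into the grid edge before its full distance
start: (2, 1) facing right
[1] after strafe(right, 1): (2, 0) facing right
[2] after strafe(right, 1): (2, 0) facing right
no other 2-command option fits: unique.

strafe(right, 1), strafe(right, 1)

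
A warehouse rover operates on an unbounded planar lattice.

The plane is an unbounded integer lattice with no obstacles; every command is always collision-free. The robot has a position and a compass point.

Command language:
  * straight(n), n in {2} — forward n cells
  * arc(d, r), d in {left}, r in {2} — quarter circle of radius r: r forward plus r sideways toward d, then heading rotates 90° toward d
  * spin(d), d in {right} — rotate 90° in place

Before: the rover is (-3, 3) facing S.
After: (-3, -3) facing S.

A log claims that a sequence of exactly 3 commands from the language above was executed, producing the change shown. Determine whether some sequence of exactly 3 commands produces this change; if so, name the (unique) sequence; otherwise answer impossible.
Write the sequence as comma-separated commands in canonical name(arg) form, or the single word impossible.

key: heading stays S — no command in the sequence turns
initial: (-3, 3) facing S
step 1 (straight(2)): (-3, 1) facing S
step 2 (straight(2)): (-3, -1) facing S
step 3 (straight(2)): (-3, -3) facing S
no other 3-command option fits: unique.

straight(2), straight(2), straight(2)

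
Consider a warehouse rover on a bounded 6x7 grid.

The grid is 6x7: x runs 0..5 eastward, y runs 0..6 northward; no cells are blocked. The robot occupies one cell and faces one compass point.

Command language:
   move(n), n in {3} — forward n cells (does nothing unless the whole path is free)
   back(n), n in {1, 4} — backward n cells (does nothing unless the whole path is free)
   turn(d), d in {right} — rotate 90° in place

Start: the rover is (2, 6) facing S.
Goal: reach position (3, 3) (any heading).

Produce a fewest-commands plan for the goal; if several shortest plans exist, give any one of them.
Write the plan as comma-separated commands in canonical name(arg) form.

move(3), turn(right), back(1)

initial: (2, 6) facing S
t=1 move(3) ⇒ (2, 3) facing S
t=2 turn(right) ⇒ (2, 3) facing W
t=3 back(1) ⇒ (3, 3) facing W
nothing shorter than 3 reaches the goal.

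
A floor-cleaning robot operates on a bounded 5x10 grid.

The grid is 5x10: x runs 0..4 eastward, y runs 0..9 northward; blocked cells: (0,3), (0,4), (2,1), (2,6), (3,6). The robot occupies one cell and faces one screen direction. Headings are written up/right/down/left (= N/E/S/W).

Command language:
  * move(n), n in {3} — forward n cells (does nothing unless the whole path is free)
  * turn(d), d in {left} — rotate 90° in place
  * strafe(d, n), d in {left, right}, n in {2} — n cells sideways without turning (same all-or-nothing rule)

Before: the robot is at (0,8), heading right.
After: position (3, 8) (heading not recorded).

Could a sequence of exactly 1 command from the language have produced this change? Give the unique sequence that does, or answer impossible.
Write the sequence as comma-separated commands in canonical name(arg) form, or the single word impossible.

start: at (0,8), heading right
t=1 move(3) ⇒ at (3,8), heading right
no rival 1-sequence matches.

move(3)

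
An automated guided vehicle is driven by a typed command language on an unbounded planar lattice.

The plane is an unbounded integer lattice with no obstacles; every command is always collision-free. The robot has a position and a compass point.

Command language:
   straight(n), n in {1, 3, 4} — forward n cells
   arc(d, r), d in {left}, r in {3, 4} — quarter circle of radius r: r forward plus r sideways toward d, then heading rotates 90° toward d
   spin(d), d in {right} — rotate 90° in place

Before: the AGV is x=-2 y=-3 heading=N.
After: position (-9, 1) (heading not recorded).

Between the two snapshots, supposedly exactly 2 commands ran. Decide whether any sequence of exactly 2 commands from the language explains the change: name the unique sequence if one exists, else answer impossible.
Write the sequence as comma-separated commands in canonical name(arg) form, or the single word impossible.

arc(left, 4), straight(3)

key: running straight(3) before arc(left, 4) would end elsewhere — order is forced
begin: x=-2 y=-3 heading=N
t=1 arc(left, 4) ⇒ x=-6 y=1 heading=W
t=2 straight(3) ⇒ x=-9 y=1 heading=W
uniquely the one of 36 2-step routes that fits.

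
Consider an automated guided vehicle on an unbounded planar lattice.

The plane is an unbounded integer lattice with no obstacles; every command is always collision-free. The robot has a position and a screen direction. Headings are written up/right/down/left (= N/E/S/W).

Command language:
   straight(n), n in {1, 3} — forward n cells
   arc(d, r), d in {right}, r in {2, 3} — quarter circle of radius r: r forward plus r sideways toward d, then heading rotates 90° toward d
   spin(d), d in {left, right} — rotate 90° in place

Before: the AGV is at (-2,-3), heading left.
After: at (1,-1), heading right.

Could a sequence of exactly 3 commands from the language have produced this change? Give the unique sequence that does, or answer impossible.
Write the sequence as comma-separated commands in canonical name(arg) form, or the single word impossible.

key: cell and facing (now E) both changed — the 3 commands mix motion and turning
begin: at (-2,-3), heading left
step 1 (spin(right)): at (-2,-3), heading up
step 2 (arc(right, 2)): at (0,-1), heading right
step 3 (straight(1)): at (1,-1), heading right
no rival 3-sequence matches.

spin(right), arc(right, 2), straight(1)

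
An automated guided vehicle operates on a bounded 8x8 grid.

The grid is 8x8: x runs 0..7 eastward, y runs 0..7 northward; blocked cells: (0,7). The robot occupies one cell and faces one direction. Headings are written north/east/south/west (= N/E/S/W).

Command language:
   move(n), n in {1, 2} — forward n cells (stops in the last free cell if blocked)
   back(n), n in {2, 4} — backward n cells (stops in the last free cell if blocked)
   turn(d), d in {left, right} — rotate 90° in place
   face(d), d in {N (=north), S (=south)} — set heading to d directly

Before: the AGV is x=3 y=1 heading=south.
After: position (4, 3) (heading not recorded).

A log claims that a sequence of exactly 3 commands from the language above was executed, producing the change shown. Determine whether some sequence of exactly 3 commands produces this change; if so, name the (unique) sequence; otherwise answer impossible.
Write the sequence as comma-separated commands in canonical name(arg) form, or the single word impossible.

back(2), turn(left), move(1)

key: running move(1) before back(2) would end elsewhere — order is forced
begin: x=3 y=1 heading=south
t=1 back(2) ⇒ x=3 y=3 heading=south
t=2 turn(left) ⇒ x=3 y=3 heading=east
t=3 move(1) ⇒ x=4 y=3 heading=east
uniquely the one of 512 3-step routes that fits.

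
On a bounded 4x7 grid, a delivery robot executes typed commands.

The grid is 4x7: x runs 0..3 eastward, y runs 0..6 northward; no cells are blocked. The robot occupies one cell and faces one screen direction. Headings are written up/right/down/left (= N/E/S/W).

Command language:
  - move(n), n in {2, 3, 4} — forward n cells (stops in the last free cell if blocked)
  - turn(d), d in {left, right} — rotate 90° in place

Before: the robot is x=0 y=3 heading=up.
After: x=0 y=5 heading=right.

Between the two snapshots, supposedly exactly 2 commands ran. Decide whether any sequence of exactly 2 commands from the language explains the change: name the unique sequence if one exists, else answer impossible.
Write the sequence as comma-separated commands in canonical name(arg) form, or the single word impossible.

key: position moved to (0,5) AND the heading swung to E — translation plus rotation needed
t0: x=0 y=3 heading=up
1. move(2) → x=0 y=5 heading=up
2. turn(right) → x=0 y=5 heading=right
no other 2-command option fits: unique.

move(2), turn(right)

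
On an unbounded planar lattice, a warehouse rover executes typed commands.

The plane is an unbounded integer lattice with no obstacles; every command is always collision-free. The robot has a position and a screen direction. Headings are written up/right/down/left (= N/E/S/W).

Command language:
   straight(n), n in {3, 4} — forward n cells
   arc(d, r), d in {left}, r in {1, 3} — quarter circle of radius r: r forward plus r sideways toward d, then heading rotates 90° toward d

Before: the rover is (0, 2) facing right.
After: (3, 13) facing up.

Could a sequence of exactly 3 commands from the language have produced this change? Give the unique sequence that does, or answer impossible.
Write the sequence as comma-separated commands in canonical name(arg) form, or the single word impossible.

key: cell and facing (now N) both changed — the 3 commands mix motion and turning
from: (0, 2) facing right
t=1 arc(left, 3) ⇒ (3, 5) facing up
t=2 straight(4) ⇒ (3, 9) facing up
t=3 straight(4) ⇒ (3, 13) facing up
uniquely the one of 64 3-step routes that fits.

arc(left, 3), straight(4), straight(4)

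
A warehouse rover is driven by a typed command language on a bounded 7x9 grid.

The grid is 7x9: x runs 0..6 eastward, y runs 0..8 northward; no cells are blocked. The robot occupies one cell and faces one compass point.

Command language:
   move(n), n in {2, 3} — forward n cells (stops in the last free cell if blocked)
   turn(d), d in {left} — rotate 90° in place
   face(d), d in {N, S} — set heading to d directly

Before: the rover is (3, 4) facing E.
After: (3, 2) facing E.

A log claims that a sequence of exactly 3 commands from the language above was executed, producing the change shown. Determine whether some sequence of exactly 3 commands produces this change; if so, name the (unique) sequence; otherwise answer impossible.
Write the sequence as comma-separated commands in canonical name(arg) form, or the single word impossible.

key: heading stays E — rotations cancel among the 3 commands
initial: (3, 4) facing E
step 1 (face(S)): (3, 4) facing S
step 2 (move(2)): (3, 2) facing S
step 3 (turn(left)): (3, 2) facing E
uniquely the one of 125 3-step routes that fits.

face(S), move(2), turn(left)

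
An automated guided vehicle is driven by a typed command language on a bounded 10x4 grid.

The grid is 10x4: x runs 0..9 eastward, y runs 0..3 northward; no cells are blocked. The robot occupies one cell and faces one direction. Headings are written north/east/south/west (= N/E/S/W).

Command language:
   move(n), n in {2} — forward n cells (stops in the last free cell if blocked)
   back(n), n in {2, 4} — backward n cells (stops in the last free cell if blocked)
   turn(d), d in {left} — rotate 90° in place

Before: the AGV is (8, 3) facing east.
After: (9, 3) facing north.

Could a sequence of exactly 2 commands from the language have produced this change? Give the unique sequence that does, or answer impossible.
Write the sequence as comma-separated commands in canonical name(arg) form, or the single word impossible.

key: running turn(left) before move(2) would end elsewhere — order is forced
begin: (8, 3) facing east
step 1 (move(2)): (9, 3) facing east
step 2 (turn(left)): (9, 3) facing north
no other 2-command option fits: unique.

move(2), turn(left)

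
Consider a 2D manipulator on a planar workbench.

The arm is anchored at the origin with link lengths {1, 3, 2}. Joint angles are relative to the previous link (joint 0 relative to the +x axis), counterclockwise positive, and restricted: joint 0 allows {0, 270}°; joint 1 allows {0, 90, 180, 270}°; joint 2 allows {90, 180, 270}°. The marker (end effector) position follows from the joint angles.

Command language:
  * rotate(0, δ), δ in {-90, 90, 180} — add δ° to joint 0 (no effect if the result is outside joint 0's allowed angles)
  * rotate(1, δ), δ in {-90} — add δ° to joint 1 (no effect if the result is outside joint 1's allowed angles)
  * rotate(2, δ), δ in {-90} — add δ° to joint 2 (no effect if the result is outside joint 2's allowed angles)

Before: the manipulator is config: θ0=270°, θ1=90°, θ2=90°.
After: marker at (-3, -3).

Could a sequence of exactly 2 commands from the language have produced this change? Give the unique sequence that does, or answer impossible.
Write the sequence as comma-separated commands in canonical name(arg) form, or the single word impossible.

rotate(1, -90), rotate(1, -90)

t0: config: θ0=270°, θ1=90°, θ2=90°
1. rotate(1, -90) → config: θ0=270°, θ1=0°, θ2=90°
2. rotate(1, -90) → config: θ0=270°, θ1=270°, θ2=90°
all 25 alternatives checked — unique.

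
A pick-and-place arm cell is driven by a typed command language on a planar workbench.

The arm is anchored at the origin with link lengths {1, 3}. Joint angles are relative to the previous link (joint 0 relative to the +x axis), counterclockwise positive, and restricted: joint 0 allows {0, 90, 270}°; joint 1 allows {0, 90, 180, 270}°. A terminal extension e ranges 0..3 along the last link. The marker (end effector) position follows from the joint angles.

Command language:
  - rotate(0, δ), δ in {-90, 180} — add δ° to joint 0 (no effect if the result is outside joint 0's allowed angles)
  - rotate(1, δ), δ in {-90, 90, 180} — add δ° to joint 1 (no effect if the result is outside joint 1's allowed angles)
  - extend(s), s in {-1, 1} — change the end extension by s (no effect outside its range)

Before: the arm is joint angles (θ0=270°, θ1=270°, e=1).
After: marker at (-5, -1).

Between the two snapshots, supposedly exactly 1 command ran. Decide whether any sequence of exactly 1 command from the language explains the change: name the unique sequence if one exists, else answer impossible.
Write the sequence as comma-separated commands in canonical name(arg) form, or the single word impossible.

start: joint angles (θ0=270°, θ1=270°, e=1)
[1] after extend(1): joint angles (θ0=270°, θ1=270°, e=2)
no rival 1-sequence matches.

extend(1)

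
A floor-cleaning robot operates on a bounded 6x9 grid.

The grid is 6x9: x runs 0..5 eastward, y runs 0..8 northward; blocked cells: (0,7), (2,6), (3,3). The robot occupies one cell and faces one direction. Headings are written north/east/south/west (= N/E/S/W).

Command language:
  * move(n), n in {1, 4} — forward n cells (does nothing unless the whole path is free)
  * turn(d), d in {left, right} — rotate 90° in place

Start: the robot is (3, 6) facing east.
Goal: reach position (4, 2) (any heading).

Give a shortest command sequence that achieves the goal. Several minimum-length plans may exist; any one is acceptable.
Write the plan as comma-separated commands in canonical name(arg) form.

move(1), turn(right), move(4)

begin: (3, 6) facing east
1. move(1) → (4, 6) facing east
2. turn(right) → (4, 6) facing south
3. move(4) → (4, 2) facing south
no 2-step plan works, so 3 is optimal.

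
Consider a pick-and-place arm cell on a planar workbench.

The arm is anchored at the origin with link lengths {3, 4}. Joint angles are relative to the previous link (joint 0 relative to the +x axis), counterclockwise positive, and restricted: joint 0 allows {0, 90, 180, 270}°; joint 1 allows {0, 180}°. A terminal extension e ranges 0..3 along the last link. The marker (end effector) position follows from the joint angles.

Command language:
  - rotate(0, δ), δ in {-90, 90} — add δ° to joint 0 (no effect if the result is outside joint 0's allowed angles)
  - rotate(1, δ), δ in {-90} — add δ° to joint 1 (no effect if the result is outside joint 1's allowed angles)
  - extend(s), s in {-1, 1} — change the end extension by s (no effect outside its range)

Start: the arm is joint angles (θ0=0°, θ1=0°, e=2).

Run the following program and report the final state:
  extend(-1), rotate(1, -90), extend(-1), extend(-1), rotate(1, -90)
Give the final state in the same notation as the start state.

joint angles (θ0=0°, θ1=0°, e=0)

start: joint angles (θ0=0°, θ1=0°, e=2)
step 1 (extend(-1)): joint angles (θ0=0°, θ1=0°, e=1)
step 2 (rotate(1, -90)): joint angles (θ0=0°, θ1=0°, e=1)
step 3 (extend(-1)): joint angles (θ0=0°, θ1=0°, e=0)
step 4 (extend(-1)): joint angles (θ0=0°, θ1=0°, e=0)
step 5 (rotate(1, -90)): joint angles (θ0=0°, θ1=0°, e=0)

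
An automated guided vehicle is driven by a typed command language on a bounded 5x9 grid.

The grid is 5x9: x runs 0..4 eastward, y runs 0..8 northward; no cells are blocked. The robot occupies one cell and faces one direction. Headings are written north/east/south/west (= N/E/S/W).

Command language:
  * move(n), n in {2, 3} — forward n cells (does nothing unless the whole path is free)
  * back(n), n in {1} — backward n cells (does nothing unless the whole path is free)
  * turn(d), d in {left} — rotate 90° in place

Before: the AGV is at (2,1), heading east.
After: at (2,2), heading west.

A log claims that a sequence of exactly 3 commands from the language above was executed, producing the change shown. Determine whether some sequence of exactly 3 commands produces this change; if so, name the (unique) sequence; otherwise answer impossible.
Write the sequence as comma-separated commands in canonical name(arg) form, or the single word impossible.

impossible

all 64 sequences checked — none match.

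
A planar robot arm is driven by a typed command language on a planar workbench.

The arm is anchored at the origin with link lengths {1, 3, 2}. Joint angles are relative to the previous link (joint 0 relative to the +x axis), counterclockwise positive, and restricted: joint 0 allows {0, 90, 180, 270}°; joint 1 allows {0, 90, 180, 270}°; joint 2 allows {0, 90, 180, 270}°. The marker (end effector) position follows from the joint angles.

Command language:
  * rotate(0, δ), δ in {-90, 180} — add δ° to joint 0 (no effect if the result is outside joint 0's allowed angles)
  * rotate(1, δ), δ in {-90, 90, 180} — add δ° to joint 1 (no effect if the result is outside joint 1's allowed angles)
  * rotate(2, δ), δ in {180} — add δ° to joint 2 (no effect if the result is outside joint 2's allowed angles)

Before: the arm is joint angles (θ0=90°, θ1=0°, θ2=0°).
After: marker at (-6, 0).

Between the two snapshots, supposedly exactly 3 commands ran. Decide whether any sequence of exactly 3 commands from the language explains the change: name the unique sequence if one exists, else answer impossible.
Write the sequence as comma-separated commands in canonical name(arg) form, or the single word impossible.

from: joint angles (θ0=90°, θ1=0°, θ2=0°)
1. rotate(0, -90) → joint angles (θ0=0°, θ1=0°, θ2=0°)
2. rotate(0, -90) → joint angles (θ0=270°, θ1=0°, θ2=0°)
3. rotate(0, -90) → joint angles (θ0=180°, θ1=0°, θ2=0°)
all 216 alternatives checked — unique.

rotate(0, -90), rotate(0, -90), rotate(0, -90)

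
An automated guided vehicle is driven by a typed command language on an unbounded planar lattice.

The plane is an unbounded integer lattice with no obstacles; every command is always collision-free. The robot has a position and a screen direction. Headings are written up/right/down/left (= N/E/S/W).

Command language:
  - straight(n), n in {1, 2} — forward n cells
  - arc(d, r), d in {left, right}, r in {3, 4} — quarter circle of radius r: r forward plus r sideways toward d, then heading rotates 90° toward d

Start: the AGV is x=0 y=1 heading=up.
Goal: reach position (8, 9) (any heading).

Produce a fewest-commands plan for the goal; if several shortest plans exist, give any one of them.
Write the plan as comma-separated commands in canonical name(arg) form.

from: x=0 y=1 heading=up
[1] after arc(right, 4): x=4 y=5 heading=right
[2] after arc(left, 4): x=8 y=9 heading=up
minimal: 2 command(s), checked below 2.

arc(right, 4), arc(left, 4)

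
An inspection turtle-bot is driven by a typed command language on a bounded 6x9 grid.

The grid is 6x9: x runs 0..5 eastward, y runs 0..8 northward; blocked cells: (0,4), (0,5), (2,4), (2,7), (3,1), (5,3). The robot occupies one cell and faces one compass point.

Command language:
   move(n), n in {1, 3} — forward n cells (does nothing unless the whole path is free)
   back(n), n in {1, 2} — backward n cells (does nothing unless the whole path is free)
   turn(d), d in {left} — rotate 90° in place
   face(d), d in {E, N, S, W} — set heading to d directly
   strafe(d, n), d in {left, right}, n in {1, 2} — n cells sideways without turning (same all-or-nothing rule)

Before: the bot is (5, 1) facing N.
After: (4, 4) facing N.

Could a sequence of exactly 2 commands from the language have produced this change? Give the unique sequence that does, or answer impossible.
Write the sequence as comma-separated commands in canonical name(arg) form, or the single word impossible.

key: heading stays N — no command in the sequence turns
from: (5, 1) facing N
1. strafe(left, 1) → (4, 1) facing N
2. move(3) → (4, 4) facing N
no other 2-command option fits: unique.

strafe(left, 1), move(3)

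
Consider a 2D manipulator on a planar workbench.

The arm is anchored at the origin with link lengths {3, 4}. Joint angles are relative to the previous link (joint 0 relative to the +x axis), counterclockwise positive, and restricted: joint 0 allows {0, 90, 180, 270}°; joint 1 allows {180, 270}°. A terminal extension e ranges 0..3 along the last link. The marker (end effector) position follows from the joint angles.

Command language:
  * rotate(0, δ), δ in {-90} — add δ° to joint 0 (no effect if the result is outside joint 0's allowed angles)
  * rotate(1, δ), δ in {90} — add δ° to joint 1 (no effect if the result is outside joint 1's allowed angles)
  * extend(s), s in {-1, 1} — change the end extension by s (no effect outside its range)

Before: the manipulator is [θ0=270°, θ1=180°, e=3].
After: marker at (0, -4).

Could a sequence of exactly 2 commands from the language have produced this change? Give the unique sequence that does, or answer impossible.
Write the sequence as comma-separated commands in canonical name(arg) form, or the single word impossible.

t0: [θ0=270°, θ1=180°, e=3]
t=1 rotate(0, -90) ⇒ [θ0=180°, θ1=180°, e=3]
t=2 rotate(0, -90) ⇒ [θ0=90°, θ1=180°, e=3]
no rival 2-sequence matches.

rotate(0, -90), rotate(0, -90)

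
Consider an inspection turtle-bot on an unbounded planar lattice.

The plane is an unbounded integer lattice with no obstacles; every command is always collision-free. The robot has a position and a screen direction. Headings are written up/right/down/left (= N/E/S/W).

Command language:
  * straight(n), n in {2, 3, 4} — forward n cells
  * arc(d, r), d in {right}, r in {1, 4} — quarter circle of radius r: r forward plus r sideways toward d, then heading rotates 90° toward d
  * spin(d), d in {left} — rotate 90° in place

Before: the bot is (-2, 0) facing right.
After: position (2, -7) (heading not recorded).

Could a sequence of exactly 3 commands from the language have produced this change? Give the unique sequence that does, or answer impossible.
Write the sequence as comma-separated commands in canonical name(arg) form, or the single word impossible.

key: running spin(left) before arc(right, 4) would end elsewhere — order is forced
t0: (-2, 0) facing right
1. arc(right, 4) → (2, -4) facing down
2. straight(3) → (2, -7) facing down
3. spin(left) → (2, -7) facing right
no rival 3-sequence matches.

arc(right, 4), straight(3), spin(left)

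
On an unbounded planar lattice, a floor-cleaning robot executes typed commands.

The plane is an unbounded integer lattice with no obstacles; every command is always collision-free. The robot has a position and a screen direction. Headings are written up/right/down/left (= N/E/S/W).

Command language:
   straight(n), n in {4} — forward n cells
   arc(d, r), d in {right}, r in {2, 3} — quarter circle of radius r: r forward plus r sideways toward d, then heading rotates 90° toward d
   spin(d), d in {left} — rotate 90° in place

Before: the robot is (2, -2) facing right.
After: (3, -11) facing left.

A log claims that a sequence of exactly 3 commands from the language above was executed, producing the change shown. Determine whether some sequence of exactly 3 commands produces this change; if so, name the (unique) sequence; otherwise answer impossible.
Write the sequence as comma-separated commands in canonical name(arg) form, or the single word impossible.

key: order matters: swapping arc(right, 3) and arc(right, 2) lands elsewhere
from: (2, -2) facing right
1. arc(right, 3) → (5, -5) facing down
2. straight(4) → (5, -9) facing down
3. arc(right, 2) → (3, -11) facing left
all 64 alternatives checked — unique.

arc(right, 3), straight(4), arc(right, 2)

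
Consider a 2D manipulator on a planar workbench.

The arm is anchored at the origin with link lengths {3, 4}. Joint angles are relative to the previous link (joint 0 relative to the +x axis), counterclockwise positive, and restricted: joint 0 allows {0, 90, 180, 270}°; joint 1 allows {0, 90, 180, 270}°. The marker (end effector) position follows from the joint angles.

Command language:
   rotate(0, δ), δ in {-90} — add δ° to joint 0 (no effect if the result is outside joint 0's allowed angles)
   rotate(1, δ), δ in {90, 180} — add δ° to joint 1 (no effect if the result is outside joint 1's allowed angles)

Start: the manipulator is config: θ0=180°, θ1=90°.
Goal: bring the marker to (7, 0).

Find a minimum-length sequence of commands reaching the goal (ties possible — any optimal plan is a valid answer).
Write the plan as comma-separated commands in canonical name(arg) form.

initial: config: θ0=180°, θ1=90°
step 1 (rotate(0, -90)): config: θ0=90°, θ1=90°
step 2 (rotate(0, -90)): config: θ0=0°, θ1=90°
step 3 (rotate(1, 90)): config: θ0=0°, θ1=180°
step 4 (rotate(1, 180)): config: θ0=0°, θ1=0°
no 3-step plan works, so 4 is optimal.

rotate(0, -90), rotate(0, -90), rotate(1, 90), rotate(1, 180)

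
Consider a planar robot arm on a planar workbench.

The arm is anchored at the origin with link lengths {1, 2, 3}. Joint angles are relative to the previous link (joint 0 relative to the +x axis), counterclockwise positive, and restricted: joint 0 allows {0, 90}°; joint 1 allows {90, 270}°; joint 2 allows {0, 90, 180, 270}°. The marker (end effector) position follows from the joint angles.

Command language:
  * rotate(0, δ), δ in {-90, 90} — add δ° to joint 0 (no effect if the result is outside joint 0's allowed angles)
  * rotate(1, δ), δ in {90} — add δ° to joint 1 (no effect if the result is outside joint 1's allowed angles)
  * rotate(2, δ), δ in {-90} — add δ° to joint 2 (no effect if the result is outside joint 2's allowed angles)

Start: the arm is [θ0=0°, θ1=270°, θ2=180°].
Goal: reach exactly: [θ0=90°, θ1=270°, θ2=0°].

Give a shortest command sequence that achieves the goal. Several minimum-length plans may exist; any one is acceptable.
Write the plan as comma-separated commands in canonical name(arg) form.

from: [θ0=0°, θ1=270°, θ2=180°]
step 1 (rotate(0, 90)): [θ0=90°, θ1=270°, θ2=180°]
step 2 (rotate(2, -90)): [θ0=90°, θ1=270°, θ2=90°]
step 3 (rotate(2, -90)): [θ0=90°, θ1=270°, θ2=0°]
minimal: 3 command(s), checked below 3.

rotate(0, 90), rotate(2, -90), rotate(2, -90)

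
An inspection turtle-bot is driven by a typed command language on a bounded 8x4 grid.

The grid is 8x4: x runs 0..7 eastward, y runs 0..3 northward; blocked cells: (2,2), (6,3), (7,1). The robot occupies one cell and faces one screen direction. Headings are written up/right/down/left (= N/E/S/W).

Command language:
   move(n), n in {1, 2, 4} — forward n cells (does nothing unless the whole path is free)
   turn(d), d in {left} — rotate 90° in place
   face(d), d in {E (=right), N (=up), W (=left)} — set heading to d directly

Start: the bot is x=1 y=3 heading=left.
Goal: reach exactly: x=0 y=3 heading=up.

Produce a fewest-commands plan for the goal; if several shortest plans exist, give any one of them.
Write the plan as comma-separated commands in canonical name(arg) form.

move(1), face(N)

begin: x=1 y=3 heading=left
t=1 move(1) ⇒ x=0 y=3 heading=left
t=2 face(N) ⇒ x=0 y=3 heading=up
nothing shorter than 2 reaches the goal.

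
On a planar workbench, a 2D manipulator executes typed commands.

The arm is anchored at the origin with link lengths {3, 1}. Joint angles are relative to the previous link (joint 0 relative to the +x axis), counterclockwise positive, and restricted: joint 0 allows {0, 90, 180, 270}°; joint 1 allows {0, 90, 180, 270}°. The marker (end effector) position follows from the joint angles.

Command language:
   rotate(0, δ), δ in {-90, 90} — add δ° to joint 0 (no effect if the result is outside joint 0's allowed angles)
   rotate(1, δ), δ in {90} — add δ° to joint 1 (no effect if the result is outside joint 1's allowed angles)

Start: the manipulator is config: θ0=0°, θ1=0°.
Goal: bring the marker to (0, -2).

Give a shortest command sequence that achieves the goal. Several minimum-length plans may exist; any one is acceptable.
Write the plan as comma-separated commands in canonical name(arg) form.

rotate(0, -90), rotate(1, 90), rotate(1, 90)

t0: config: θ0=0°, θ1=0°
t=1 rotate(0, -90) ⇒ config: θ0=270°, θ1=0°
t=2 rotate(1, 90) ⇒ config: θ0=270°, θ1=90°
t=3 rotate(1, 90) ⇒ config: θ0=270°, θ1=180°
nothing shorter than 3 reaches the goal.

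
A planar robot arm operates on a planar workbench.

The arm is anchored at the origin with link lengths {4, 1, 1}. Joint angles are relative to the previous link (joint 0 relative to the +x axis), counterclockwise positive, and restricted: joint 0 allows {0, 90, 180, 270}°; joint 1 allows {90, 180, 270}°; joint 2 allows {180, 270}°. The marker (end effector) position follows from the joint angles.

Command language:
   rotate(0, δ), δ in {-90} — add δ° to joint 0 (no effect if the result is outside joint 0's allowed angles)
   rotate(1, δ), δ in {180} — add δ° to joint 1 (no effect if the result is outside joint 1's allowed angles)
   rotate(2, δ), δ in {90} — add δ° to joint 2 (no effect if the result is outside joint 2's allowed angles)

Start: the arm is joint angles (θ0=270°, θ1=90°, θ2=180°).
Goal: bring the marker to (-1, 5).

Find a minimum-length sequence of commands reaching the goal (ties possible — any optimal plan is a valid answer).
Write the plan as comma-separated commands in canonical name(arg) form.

rotate(0, -90), rotate(0, -90), rotate(2, 90)

initial: joint angles (θ0=270°, θ1=90°, θ2=180°)
[1] after rotate(0, -90): joint angles (θ0=180°, θ1=90°, θ2=180°)
[2] after rotate(0, -90): joint angles (θ0=90°, θ1=90°, θ2=180°)
[3] after rotate(2, 90): joint angles (θ0=90°, θ1=90°, θ2=270°)
minimal: 3 command(s), checked below 3.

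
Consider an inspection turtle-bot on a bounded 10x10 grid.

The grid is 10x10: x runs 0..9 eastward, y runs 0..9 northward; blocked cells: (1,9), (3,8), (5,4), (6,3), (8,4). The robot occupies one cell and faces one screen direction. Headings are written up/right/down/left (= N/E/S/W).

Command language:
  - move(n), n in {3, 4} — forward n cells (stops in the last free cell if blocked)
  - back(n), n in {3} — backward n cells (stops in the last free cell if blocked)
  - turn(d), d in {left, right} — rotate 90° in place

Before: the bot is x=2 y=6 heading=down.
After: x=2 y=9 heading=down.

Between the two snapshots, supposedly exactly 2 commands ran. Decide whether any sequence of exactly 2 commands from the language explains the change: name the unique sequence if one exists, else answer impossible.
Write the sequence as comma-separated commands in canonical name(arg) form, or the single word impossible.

key: the second back(3) runs into the grid edge before its full distance
from: x=2 y=6 heading=down
step 1 (back(3)): x=2 y=9 heading=down
step 2 (back(3)): x=2 y=9 heading=down
no rival 2-sequence matches.

back(3), back(3)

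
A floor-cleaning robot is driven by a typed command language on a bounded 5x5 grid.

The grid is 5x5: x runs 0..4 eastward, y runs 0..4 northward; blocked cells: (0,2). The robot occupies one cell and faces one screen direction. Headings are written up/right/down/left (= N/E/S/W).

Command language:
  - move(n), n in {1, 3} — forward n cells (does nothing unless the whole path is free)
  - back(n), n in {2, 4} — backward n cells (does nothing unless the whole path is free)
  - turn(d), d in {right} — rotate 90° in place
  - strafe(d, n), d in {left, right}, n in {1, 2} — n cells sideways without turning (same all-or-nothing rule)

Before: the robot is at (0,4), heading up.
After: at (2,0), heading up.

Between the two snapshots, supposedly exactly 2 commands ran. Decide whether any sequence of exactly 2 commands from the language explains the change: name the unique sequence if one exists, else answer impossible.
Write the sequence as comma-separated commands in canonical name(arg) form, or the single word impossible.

strafe(right, 2), back(4)

key: still facing N at the end — nothing in the sequence rotates
initial: at (0,4), heading up
1. strafe(right, 2) → at (2,4), heading up
2. back(4) → at (2,0), heading up
all 81 alternatives checked — unique.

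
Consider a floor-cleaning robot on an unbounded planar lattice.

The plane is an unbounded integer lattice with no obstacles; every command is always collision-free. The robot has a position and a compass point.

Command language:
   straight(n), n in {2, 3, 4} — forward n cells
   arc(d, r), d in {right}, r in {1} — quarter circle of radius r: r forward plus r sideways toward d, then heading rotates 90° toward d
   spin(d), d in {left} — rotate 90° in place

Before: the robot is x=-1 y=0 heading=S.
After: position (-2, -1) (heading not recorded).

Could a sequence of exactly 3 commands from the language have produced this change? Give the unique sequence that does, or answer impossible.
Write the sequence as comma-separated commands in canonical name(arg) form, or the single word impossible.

key: order matters: swapping arc(right, 1) and spin(left) lands elsewhere
from: x=-1 y=0 heading=S
step 1 (arc(right, 1)): x=-2 y=-1 heading=W
step 2 (spin(left)): x=-2 y=-1 heading=S
step 3 (spin(left)): x=-2 y=-1 heading=E
all 125 alternatives checked — unique.

arc(right, 1), spin(left), spin(left)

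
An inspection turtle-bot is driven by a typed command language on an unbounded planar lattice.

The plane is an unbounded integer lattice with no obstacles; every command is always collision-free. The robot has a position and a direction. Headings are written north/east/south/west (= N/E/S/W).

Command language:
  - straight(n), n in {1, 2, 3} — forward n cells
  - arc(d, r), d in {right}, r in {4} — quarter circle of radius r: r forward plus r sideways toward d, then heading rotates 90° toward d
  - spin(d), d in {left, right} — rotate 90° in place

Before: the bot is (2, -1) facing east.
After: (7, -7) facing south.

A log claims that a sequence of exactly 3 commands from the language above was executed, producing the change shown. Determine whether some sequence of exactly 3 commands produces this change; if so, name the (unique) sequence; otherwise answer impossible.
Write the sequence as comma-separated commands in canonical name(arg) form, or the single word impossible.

straight(1), arc(right, 4), straight(2)

key: position moved to (7,-7) AND the heading swung to S — translation plus rotation needed
t0: (2, -1) facing east
step 1 (straight(1)): (3, -1) facing east
step 2 (arc(right, 4)): (7, -5) facing south
step 3 (straight(2)): (7, -7) facing south
no rival 3-sequence matches.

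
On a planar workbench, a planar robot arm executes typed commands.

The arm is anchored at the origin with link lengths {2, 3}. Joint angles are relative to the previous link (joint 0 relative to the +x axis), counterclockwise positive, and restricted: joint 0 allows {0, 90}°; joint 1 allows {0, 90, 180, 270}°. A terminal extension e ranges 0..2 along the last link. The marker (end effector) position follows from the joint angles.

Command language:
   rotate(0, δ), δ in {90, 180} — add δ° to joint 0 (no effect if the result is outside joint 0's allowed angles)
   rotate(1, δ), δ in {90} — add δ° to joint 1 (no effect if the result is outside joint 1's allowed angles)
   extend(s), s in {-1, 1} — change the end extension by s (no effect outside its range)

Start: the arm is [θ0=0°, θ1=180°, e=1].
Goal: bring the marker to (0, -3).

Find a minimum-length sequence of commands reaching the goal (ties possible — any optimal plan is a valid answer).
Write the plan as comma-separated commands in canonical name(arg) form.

begin: [θ0=0°, θ1=180°, e=1]
t=1 extend(1) ⇒ [θ0=0°, θ1=180°, e=2]
t=2 rotate(0, 90) ⇒ [θ0=90°, θ1=180°, e=2]
minimal: 2 command(s), checked below 2.

extend(1), rotate(0, 90)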